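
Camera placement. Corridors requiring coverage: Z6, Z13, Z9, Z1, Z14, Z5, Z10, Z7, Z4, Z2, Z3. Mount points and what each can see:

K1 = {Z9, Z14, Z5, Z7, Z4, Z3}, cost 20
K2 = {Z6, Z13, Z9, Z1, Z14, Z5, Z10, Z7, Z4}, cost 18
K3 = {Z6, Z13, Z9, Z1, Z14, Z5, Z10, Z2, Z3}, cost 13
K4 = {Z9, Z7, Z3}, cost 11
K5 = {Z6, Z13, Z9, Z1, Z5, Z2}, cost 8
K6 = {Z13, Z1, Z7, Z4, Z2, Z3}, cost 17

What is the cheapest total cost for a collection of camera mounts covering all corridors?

30

K3, K6 cover every corridor at cost 13 + 17 = 30.
Any cover uses at least 2 camera mounts; among all covering selections none totals below 30.
Greedy by coverage-per-cost would pick K5, K3, K6 for 38 — worse than the optimum 30.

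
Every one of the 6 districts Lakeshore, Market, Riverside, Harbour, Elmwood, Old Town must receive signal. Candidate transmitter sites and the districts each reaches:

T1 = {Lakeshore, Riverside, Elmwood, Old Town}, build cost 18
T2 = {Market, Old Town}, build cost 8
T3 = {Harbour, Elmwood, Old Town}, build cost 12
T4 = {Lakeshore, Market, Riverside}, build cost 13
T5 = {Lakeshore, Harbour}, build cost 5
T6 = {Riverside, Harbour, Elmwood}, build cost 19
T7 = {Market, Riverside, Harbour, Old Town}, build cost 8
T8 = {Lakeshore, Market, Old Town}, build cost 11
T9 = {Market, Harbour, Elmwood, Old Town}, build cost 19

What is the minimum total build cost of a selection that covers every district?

T3, T4 cover every district at build cost 12 + 13 = 25.
Any cover uses at least 2 transmitter sites; among all covering selections none totals below 25.

25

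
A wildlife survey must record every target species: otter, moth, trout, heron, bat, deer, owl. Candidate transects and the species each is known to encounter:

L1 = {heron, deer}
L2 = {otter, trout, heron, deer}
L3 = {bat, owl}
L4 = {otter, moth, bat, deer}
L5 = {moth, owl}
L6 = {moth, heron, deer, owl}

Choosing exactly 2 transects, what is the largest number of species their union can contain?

6

Choosing L2, L3 covers {otter, trout, heron, bat, deer, owl} — 6 species.
No choice of 2 transects does better; here moth is left uncovered.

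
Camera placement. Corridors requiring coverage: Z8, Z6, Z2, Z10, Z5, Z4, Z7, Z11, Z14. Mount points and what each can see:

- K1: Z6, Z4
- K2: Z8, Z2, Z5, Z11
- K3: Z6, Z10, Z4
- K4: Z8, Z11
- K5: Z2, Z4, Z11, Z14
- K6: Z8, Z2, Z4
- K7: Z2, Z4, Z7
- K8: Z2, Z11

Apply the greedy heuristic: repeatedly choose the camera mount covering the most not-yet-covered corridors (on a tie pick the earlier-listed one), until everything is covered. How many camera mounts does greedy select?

Pick 1: K2 covers 4 new corridors (Z8, Z2, Z5, Z11).
Pick 2: K3 covers 3 new corridors (Z6, Z10, Z4).
Pick 3: K5 covers 1 new corridors (Z14).
Pick 4: K7 covers 1 new corridors (Z7).
Greedy uses 4 camera mounts.

4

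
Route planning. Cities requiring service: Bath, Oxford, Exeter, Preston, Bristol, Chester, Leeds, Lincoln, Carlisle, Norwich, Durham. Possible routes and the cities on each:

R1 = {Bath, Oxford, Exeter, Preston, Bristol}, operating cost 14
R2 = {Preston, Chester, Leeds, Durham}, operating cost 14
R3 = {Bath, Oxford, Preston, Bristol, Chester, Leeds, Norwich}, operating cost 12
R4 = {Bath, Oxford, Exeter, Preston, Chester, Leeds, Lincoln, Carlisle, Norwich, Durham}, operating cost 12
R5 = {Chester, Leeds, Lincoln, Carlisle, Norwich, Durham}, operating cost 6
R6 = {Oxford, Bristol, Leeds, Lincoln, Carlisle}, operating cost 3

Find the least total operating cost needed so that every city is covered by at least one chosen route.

15

R4, R6 cover every city at operating cost 12 + 3 = 15.
Any cover uses at least 2 routes; among all covering selections none totals below 15.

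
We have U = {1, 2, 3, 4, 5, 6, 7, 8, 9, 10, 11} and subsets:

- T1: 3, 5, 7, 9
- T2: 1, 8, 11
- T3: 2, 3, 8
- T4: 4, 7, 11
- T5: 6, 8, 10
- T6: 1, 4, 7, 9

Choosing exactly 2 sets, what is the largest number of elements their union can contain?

7

Choosing T1, T2 covers {1, 3, 5, 7, 8, 9, 11} — 7 elements.
No choice of 2 sets does better; here 2, 4, 6, 10 are left uncovered.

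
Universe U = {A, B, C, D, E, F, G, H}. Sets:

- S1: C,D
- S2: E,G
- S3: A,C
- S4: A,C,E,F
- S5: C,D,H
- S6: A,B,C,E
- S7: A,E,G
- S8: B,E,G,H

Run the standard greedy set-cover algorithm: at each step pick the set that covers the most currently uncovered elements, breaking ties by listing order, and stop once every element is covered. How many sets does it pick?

3

Pick 1: S4 covers 4 new elements (A, C, E, F).
Pick 2: S8 covers 3 new elements (B, G, H).
Pick 3: S1 covers 1 new elements (D).
Greedy uses 3 sets.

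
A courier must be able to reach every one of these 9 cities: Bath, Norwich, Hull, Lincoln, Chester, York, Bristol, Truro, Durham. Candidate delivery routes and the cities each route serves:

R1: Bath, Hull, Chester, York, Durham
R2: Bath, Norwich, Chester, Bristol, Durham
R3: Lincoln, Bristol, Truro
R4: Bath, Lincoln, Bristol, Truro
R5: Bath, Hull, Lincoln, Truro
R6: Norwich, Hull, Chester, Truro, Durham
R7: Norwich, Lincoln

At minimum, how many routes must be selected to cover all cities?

R1, R2, R3 together cover {Bath, Norwich, Hull, Lincoln, Chester, York, Bristol, Truro, Durham} — every city.
No 2 of the 7 routes cover everything (all 21 pairs fall short), so 3 is minimum.

3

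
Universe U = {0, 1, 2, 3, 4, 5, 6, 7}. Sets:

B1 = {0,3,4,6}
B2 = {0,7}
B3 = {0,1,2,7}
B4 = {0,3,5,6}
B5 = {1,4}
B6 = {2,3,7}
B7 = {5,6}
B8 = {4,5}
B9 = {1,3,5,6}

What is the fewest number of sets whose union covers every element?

3

B1, B3, B4 together cover {0, 1, 2, 3, 4, 5, 6, 7} — every element.
No 2 of the 9 sets cover everything (all 36 pairs fall short), so 3 is minimum.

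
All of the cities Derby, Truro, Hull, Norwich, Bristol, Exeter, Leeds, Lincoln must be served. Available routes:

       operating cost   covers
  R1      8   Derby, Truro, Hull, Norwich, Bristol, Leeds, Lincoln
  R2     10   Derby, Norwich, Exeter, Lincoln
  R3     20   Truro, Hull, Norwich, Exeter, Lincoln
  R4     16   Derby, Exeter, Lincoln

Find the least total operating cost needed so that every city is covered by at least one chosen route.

18

R1, R2 cover every city at operating cost 8 + 10 = 18.
Any cover uses at least 2 routes; among all covering selections none totals below 18.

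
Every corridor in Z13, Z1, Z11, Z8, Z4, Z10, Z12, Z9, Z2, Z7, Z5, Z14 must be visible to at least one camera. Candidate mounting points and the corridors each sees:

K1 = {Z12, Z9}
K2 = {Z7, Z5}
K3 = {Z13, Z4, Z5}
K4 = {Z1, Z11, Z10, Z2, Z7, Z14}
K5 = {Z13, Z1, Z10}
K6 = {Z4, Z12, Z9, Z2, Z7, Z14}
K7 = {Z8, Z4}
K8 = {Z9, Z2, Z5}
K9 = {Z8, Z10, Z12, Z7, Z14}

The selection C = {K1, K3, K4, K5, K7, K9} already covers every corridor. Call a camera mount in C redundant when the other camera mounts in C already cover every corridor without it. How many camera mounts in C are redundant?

3

Drop K1: Z9 uncovered — not redundant.
Drop K3: Z5 uncovered — not redundant.
Drop K4: Z11, Z2 uncovered — not redundant.
Drop K5: the rest still cover every corridor — redundant.
Drop K7: the rest still cover every corridor — redundant.
Drop K9: the rest still cover every corridor — redundant.
3 redundant: K5, K7, K9.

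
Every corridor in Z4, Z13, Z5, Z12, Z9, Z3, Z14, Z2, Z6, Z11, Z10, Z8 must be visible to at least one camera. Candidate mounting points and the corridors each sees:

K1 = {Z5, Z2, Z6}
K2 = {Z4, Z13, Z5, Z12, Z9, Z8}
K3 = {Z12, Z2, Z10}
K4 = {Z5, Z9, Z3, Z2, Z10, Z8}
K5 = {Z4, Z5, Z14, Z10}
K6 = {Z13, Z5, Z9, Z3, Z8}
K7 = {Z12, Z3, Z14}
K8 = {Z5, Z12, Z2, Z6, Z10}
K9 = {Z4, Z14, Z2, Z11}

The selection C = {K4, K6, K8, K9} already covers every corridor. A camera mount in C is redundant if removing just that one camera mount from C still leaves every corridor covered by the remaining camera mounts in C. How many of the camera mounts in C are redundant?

Drop K4: the rest still cover every corridor — redundant.
Drop K6: Z13 uncovered — not redundant.
Drop K8: Z12, Z6 uncovered — not redundant.
Drop K9: Z4, Z14, Z11 uncovered — not redundant.
1 redundant: K4.

1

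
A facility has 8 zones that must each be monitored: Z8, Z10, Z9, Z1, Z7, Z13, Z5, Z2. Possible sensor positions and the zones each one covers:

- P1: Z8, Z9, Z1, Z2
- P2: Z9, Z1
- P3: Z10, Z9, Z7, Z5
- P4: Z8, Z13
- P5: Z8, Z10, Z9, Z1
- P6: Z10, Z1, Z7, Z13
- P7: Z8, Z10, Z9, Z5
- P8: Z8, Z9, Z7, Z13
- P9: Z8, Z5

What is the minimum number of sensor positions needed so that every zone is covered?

P1, P3, P4 together cover {Z8, Z10, Z9, Z1, Z7, Z13, Z5, Z2} — every zone.
No 2 of the 9 sensor positions cover everything (all 36 pairs fall short), so 3 is minimum.

3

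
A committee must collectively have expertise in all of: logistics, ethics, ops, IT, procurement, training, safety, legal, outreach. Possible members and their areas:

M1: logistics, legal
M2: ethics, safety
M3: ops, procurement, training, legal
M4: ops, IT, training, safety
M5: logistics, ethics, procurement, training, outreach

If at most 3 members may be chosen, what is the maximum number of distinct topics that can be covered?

Choosing M1, M4, M5 covers {logistics, ethics, ops, IT, procurement, training, safety, legal, outreach} — 9 topics.
That is all 9 topics.

9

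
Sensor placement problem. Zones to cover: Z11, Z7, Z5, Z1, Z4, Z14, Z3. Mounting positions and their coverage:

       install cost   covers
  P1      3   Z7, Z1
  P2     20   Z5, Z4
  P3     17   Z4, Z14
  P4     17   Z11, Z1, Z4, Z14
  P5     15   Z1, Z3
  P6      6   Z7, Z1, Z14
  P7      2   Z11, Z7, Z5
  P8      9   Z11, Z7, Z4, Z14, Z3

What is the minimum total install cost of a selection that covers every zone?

14

P1, P7, P8 cover every zone at install cost 3 + 2 + 9 = 14.
Any cover uses at least 3 sensor positions; among all covering selections none totals below 14.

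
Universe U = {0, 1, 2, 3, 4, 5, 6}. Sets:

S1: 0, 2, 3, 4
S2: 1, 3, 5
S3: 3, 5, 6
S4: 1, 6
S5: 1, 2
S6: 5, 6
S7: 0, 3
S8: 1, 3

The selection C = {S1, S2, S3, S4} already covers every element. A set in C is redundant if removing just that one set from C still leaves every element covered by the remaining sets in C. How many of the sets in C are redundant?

3

Drop S1: 0, 2, 4 uncovered — not redundant.
Drop S2: the rest still cover every element — redundant.
Drop S3: the rest still cover every element — redundant.
Drop S4: the rest still cover every element — redundant.
3 redundant: S2, S3, S4.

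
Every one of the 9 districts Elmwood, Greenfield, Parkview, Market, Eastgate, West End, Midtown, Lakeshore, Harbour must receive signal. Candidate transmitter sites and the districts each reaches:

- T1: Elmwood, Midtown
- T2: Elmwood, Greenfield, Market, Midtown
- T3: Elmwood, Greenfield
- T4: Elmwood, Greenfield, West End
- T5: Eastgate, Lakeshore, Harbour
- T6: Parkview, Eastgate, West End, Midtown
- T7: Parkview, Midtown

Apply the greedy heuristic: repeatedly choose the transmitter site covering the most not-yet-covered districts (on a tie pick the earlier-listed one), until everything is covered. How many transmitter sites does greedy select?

3

Pick 1: T2 covers 4 new districts (Elmwood, Greenfield, Market, Midtown).
Pick 2: T5 covers 3 new districts (Eastgate, Lakeshore, Harbour).
Pick 3: T6 covers 2 new districts (Parkview, West End).
Greedy uses 3 transmitter sites.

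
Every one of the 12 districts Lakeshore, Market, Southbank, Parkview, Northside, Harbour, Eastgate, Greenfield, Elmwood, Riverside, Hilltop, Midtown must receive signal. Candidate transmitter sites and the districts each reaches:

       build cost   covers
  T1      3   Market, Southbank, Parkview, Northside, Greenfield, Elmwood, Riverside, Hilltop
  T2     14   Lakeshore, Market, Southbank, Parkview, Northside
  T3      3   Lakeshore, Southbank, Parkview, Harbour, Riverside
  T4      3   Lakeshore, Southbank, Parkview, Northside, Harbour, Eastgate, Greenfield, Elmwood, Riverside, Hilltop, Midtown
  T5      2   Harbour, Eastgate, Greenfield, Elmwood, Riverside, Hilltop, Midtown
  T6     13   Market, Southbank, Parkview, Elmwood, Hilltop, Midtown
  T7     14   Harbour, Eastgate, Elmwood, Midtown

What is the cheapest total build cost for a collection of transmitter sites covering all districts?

6

T1, T4 cover every district at build cost 3 + 3 = 6.
Any cover uses at least 2 transmitter sites; among all covering selections none totals below 6.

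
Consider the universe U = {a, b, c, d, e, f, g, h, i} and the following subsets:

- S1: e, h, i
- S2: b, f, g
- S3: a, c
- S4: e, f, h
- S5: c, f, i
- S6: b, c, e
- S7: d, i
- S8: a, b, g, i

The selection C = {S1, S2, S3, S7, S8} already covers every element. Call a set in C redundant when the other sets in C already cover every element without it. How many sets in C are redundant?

1

Drop S1: e, h uncovered — not redundant.
Drop S2: f uncovered — not redundant.
Drop S3: c uncovered — not redundant.
Drop S7: d uncovered — not redundant.
Drop S8: the rest still cover every element — redundant.
1 redundant: S8.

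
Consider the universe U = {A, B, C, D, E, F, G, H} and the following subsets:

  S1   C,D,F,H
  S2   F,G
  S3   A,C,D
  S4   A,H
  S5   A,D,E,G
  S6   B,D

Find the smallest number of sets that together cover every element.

S1, S5, S6 together cover {A, B, C, D, E, F, G, H} — every element.
No 2 of the 6 sets cover everything (all 15 pairs fall short), so 3 is minimum.

3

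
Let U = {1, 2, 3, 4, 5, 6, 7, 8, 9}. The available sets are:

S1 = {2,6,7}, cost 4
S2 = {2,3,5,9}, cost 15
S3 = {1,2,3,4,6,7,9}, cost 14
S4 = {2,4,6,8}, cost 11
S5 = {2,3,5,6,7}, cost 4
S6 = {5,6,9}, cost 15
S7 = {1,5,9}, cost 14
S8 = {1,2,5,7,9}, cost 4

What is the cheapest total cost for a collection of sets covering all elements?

S4, S5, S8 cover every element at cost 11 + 4 + 4 = 19.
Any cover uses at least 3 sets; among all covering selections none totals below 19.

19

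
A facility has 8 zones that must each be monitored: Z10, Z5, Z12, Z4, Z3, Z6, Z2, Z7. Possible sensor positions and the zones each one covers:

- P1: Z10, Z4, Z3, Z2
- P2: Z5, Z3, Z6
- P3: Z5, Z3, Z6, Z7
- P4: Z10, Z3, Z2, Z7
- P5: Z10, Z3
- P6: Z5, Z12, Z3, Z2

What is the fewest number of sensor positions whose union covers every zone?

3

P1, P3, P6 together cover {Z10, Z5, Z12, Z4, Z3, Z6, Z2, Z7} — every zone.
No 2 of the 6 sensor positions cover everything (all 15 pairs fall short), so 3 is minimum.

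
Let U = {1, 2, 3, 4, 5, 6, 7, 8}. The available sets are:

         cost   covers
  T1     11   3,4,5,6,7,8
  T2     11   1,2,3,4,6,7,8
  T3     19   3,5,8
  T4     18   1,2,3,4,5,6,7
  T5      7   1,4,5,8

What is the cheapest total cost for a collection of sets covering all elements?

T2, T5 cover every element at cost 11 + 7 = 18.
Any cover uses at least 2 sets; among all covering selections none totals below 18.

18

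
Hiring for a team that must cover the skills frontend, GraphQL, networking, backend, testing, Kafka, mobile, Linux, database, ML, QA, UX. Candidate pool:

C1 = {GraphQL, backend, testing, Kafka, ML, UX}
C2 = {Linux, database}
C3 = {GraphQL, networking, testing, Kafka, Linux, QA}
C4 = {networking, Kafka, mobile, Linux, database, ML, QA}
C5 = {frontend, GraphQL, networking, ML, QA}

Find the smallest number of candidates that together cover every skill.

3

C1, C4, C5 together cover {frontend, GraphQL, networking, backend, testing, Kafka, mobile, Linux, database, ML, QA, UX} — every skill.
No 2 of the 5 candidates cover everything (all 10 pairs fall short), so 3 is minimum.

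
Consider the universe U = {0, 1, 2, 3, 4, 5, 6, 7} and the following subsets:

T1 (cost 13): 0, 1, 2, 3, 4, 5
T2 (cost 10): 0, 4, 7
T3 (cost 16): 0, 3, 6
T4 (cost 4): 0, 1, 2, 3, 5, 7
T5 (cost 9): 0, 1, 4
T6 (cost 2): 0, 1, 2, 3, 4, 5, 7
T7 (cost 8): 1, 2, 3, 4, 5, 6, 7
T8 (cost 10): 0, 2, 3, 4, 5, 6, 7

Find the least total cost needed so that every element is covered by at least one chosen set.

T6, T7 cover every element at cost 2 + 8 = 10.
Any cover uses at least 2 sets; among all covering selections none totals below 10.

10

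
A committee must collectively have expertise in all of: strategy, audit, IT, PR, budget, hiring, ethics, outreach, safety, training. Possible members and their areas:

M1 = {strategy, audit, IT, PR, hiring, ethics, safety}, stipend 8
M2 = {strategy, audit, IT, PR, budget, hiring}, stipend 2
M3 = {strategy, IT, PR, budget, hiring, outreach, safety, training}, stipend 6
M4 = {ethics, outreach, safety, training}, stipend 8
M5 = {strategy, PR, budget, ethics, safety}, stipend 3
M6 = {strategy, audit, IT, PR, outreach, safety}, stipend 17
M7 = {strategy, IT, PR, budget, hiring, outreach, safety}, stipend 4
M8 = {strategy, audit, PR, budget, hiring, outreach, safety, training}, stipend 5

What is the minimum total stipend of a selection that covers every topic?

10

M2, M4 cover every topic at stipend 2 + 8 = 10.
Any cover uses at least 2 members; among all covering selections none totals below 10.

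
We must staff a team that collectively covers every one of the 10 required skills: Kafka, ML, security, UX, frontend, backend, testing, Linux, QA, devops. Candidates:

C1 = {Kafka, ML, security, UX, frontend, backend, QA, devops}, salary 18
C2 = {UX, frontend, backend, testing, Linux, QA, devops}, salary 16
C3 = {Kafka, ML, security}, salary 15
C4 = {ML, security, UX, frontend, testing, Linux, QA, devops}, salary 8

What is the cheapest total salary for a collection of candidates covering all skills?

C1, C4 cover every skill at salary 18 + 8 = 26.
Any cover uses at least 2 candidates; among all covering selections none totals below 26.

26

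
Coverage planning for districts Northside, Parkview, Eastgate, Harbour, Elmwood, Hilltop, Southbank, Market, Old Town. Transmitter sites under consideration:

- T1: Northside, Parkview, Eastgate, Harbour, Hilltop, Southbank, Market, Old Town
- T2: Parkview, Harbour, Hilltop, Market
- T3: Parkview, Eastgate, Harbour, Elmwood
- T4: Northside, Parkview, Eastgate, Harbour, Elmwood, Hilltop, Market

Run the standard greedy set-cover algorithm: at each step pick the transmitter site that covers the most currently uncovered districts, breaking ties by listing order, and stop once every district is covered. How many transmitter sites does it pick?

2

Pick 1: T1 covers 8 new districts (Northside, Parkview, Eastgate, Harbour, Hilltop, Southbank, Market, Old Town).
Pick 2: T3 covers 1 new districts (Elmwood).
Greedy uses 2 transmitter sites.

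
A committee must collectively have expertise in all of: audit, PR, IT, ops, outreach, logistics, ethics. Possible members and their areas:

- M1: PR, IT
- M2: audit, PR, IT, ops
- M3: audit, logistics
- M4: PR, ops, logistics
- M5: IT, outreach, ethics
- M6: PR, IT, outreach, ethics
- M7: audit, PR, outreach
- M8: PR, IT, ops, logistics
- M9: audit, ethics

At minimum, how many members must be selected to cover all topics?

M2, M3, M5 together cover {audit, PR, IT, ops, outreach, logistics, ethics} — every topic.
No 2 of the 9 members cover everything (all 36 pairs fall short), so 3 is minimum.

3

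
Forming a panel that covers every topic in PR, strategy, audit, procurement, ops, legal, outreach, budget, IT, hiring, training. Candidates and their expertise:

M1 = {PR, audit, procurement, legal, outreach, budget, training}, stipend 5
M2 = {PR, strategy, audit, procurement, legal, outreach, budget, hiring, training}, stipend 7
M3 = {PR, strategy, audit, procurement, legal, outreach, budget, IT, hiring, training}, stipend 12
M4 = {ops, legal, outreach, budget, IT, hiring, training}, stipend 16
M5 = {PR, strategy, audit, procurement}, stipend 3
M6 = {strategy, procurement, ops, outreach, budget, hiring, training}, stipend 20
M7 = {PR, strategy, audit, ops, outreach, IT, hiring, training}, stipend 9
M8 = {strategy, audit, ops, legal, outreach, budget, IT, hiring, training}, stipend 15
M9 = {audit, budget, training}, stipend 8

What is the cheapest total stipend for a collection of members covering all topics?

14

M1, M7 cover every topic at stipend 5 + 9 = 14.
Any cover uses at least 2 members; among all covering selections none totals below 14.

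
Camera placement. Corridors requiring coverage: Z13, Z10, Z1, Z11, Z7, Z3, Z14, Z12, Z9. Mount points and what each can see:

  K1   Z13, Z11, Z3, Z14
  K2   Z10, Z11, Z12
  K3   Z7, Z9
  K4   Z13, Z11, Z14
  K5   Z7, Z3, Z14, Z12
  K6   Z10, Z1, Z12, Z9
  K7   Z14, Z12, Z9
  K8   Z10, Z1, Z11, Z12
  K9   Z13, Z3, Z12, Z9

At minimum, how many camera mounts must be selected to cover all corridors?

3

K1, K3, K6 together cover {Z13, Z10, Z1, Z11, Z7, Z3, Z14, Z12, Z9} — every corridor.
No 2 of the 9 camera mounts cover everything (all 36 pairs fall short), so 3 is minimum.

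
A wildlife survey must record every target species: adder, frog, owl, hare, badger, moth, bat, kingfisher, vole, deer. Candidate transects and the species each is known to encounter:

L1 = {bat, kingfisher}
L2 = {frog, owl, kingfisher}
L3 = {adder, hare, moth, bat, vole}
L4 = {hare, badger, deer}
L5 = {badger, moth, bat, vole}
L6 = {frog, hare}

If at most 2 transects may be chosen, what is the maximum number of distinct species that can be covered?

Choosing L2, L3 covers {adder, frog, owl, hare, moth, bat, kingfisher, vole} — 8 species.
No choice of 2 transects does better; here badger, deer are left uncovered.

8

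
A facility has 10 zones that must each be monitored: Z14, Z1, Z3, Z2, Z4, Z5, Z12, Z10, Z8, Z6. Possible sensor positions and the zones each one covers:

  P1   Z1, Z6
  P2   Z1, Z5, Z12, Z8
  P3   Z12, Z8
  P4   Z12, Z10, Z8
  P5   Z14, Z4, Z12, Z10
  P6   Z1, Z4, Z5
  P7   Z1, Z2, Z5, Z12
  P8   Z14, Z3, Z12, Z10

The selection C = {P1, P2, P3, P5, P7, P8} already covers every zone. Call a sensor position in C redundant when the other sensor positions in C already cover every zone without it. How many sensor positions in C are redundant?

2

Drop P1: Z6 uncovered — not redundant.
Drop P2: the rest still cover every zone — redundant.
Drop P3: the rest still cover every zone — redundant.
Drop P5: Z4 uncovered — not redundant.
Drop P7: Z2 uncovered — not redundant.
Drop P8: Z3 uncovered — not redundant.
2 redundant: P2, P3.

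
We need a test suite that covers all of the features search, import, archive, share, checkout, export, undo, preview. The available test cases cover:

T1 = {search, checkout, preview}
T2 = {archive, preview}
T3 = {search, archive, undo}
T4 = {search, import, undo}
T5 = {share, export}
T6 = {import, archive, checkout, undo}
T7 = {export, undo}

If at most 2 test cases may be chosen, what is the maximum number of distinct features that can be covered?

Choosing T1, T6 covers {search, import, archive, checkout, undo, preview} — 6 features.
No choice of 2 test cases does better; here share, export are left uncovered.

6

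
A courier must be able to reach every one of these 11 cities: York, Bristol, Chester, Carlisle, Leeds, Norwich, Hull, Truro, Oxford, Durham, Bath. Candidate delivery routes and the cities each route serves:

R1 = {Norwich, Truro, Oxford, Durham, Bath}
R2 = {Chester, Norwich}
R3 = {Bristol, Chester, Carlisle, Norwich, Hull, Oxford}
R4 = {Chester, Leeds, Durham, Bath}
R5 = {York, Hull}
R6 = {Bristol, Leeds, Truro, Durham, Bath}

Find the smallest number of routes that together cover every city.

R3, R5, R6 together cover {York, Bristol, Chester, Carlisle, Leeds, Norwich, Hull, Truro, Oxford, Durham, Bath} — every city.
No 2 of the 6 routes cover everything (all 15 pairs fall short), so 3 is minimum.

3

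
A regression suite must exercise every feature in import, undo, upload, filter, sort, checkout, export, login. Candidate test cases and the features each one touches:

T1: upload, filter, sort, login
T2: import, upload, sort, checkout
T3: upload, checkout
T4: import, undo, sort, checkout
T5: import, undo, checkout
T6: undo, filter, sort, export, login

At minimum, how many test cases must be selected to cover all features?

2

T2, T6 together cover {import, undo, upload, filter, sort, checkout, export, login} — every feature.
No single test case contains all 8 features, so 2 is optimal.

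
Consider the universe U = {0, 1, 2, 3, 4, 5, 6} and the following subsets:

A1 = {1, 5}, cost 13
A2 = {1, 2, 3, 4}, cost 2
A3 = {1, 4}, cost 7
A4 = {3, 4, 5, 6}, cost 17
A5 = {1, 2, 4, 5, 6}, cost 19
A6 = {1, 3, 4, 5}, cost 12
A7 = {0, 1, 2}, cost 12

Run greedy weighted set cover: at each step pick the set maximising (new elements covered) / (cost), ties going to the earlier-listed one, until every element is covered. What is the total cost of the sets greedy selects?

31

Pick 1: A2 adds 4 new (1, 2, 3, 4) at cost 2 (ratio 4/2).
Pick 2: A4 adds 2 new (5, 6) at cost 17 (ratio 2/17).
Pick 3: A7 adds 1 new (0) at cost 12 (ratio 1/12).
Greedy total cost: 2 + 17 + 12 = 31. (The true optimum is 29, so greedy overshoots here.)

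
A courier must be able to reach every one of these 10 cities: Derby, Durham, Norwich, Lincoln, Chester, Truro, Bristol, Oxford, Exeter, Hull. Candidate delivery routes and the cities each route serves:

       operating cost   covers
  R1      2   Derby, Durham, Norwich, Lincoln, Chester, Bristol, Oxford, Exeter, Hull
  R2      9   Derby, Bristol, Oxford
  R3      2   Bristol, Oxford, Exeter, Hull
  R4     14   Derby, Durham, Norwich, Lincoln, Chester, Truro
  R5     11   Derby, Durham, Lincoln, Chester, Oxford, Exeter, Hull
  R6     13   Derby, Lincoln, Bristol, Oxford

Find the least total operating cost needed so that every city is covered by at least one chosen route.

16

R1, R4 cover every city at operating cost 2 + 14 = 16.
Any cover uses at least 2 routes; among all covering selections none totals below 16.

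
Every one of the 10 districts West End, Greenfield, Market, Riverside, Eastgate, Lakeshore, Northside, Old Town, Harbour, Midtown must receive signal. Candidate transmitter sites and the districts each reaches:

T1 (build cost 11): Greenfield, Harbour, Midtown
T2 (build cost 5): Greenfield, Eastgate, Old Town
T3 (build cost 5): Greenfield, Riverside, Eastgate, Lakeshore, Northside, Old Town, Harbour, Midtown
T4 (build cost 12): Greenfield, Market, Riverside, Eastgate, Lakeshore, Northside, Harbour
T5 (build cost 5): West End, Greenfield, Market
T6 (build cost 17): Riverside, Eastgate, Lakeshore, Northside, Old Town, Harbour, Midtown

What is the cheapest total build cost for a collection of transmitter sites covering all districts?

10

T3, T5 cover every district at build cost 5 + 5 = 10.
Any cover uses at least 2 transmitter sites; among all covering selections none totals below 10.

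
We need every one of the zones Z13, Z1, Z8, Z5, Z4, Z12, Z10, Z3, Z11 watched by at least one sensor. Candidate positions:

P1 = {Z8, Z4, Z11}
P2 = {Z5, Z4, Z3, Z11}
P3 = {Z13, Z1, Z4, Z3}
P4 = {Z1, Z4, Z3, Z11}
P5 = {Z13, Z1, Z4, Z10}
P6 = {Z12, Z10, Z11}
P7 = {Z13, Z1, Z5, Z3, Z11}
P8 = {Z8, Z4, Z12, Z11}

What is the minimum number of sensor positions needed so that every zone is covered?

3

P1, P6, P7 together cover {Z13, Z1, Z8, Z5, Z4, Z12, Z10, Z3, Z11} — every zone.
No 2 of the 8 sensor positions cover everything (all 28 pairs fall short), so 3 is minimum.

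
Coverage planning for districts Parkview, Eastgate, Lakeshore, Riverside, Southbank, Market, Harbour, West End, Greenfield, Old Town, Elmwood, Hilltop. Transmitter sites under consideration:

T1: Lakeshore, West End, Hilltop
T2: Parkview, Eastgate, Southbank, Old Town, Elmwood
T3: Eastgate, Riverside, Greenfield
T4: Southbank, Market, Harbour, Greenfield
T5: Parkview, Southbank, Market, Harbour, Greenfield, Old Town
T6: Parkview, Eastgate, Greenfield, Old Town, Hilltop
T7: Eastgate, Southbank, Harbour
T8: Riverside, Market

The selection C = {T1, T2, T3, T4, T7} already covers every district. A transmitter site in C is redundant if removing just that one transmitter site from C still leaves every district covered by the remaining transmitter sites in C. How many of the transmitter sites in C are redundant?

Drop T1: Lakeshore, West End, Hilltop uncovered — not redundant.
Drop T2: Parkview, Old Town, Elmwood uncovered — not redundant.
Drop T3: Riverside uncovered — not redundant.
Drop T4: Market uncovered — not redundant.
Drop T7: the rest still cover every district — redundant.
1 redundant: T7.

1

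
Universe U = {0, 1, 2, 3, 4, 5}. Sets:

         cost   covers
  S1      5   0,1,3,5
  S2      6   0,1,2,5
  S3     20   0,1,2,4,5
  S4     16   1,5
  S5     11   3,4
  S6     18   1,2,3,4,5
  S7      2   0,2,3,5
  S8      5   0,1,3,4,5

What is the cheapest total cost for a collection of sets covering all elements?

S7, S8 cover every element at cost 2 + 5 = 7.
Any cover uses at least 2 sets; among all covering selections none totals below 7.

7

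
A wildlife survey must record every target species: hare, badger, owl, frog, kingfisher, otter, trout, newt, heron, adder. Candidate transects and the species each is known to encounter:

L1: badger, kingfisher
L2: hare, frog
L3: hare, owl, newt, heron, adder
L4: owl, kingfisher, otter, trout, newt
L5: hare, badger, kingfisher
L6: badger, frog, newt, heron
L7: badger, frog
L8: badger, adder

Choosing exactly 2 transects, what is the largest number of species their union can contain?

Choosing L3, L4 covers {hare, owl, kingfisher, otter, trout, newt, heron, adder} — 8 species.
No choice of 2 transects does better; here badger, frog are left uncovered.

8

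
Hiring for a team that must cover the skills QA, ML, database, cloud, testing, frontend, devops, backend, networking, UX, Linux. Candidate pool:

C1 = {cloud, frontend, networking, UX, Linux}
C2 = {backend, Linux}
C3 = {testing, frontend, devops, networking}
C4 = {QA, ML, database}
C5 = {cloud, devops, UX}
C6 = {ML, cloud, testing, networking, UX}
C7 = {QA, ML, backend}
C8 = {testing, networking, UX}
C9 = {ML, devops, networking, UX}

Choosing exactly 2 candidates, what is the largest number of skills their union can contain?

8

Choosing C1, C4 covers {QA, ML, database, cloud, frontend, networking, UX, Linux} — 8 skills.
No choice of 2 candidates does better; here testing, devops, backend are left uncovered.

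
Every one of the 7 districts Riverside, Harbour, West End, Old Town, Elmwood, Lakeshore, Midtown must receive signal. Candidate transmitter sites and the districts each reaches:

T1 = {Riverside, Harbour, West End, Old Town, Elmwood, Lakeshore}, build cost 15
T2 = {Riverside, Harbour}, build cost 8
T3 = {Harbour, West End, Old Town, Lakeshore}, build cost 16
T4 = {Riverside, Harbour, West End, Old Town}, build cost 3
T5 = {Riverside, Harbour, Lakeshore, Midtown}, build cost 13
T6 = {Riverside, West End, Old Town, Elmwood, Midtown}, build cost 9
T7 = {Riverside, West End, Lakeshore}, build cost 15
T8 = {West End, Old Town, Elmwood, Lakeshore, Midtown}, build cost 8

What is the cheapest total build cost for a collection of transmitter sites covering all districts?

T4, T8 cover every district at build cost 3 + 8 = 11.
Any cover uses at least 2 transmitter sites; among all covering selections none totals below 11.

11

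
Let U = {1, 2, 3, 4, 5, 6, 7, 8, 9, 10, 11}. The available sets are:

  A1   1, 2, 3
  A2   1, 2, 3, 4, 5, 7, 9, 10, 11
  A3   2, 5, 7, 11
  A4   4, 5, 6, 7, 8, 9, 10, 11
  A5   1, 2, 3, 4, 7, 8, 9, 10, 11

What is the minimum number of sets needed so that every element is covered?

A1, A4 together cover {1, 2, 3, 4, 5, 6, 7, 8, 9, 10, 11} — every element.
No single set contains all 11 elements, so 2 is optimal.

2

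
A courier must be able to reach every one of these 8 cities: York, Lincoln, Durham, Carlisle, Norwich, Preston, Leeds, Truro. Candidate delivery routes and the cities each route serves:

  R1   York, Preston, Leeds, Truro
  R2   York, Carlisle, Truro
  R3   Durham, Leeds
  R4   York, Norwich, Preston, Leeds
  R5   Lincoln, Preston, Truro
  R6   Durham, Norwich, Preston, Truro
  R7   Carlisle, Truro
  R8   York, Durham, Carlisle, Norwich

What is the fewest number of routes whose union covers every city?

3

R1, R5, R8 together cover {York, Lincoln, Durham, Carlisle, Norwich, Preston, Leeds, Truro} — every city.
No 2 of the 8 routes cover everything (all 28 pairs fall short), so 3 is minimum.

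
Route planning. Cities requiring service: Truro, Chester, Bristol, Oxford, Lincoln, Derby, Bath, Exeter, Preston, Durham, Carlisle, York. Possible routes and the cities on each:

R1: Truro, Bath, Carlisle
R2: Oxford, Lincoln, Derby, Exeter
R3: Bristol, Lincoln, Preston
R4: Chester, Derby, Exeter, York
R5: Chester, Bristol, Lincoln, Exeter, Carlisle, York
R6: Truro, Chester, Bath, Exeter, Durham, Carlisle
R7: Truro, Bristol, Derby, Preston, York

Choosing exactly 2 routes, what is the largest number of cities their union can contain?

Choosing R6, R7 covers {Truro, Chester, Bristol, Derby, Bath, Exeter, Preston, Durham, Carlisle, York} — 10 cities.
No choice of 2 routes does better; here Oxford, Lincoln are left uncovered.

10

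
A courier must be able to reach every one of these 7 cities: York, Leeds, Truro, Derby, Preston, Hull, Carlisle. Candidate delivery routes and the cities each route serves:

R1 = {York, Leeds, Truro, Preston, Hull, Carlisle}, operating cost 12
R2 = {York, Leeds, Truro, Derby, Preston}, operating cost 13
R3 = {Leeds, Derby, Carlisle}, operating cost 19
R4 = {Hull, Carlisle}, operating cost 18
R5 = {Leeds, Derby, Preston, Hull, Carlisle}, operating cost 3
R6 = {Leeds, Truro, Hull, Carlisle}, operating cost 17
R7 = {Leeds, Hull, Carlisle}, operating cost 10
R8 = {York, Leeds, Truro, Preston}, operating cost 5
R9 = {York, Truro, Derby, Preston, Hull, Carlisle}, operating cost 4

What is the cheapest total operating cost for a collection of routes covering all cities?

R5, R9 cover every city at operating cost 3 + 4 = 7.
Any cover uses at least 2 routes; among all covering selections none totals below 7.

7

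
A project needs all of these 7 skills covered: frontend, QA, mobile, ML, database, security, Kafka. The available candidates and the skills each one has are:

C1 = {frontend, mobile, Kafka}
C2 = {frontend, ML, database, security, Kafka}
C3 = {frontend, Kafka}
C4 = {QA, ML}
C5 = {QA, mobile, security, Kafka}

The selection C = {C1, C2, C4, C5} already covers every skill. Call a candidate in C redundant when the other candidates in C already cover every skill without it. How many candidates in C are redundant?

3

Drop C1: the rest still cover every skill — redundant.
Drop C2: database uncovered — not redundant.
Drop C4: the rest still cover every skill — redundant.
Drop C5: the rest still cover every skill — redundant.
3 redundant: C1, C4, C5.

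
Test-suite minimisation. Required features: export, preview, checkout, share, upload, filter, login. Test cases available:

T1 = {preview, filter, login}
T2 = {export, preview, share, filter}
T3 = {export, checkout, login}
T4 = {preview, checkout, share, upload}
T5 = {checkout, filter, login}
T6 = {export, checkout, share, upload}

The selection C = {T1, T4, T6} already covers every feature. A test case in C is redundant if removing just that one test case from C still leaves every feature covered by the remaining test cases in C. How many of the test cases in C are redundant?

1

Drop T1: filter, login uncovered — not redundant.
Drop T4: the rest still cover every feature — redundant.
Drop T6: export uncovered — not redundant.
1 redundant: T4.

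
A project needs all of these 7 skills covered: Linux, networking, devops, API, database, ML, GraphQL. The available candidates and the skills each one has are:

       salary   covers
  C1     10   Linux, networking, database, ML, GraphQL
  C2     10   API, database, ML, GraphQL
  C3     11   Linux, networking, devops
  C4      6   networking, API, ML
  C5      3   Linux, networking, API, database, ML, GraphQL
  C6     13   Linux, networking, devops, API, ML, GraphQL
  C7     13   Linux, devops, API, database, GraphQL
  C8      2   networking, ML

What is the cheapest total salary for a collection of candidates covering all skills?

C3, C5 cover every skill at salary 11 + 3 = 14.
Any cover uses at least 2 candidates; among all covering selections none totals below 14.

14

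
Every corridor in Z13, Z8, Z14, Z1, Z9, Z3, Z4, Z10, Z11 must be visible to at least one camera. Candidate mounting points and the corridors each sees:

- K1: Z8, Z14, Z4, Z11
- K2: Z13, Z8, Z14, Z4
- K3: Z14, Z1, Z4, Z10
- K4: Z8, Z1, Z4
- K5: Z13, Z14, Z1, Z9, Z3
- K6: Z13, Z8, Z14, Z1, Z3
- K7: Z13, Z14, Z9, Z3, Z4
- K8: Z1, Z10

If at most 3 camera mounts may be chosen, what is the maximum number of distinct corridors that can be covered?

9

Choosing K1, K3, K5 covers {Z13, Z8, Z14, Z1, Z9, Z3, Z4, Z10, Z11} — 9 corridors.
That is all 9 corridors.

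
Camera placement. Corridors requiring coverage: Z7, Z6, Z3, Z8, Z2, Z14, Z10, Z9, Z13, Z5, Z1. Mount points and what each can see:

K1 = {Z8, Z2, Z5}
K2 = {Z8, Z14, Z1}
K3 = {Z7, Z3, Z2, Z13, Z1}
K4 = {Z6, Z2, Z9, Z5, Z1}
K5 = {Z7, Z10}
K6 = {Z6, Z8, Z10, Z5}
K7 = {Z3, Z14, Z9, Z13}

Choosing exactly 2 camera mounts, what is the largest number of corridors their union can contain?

Choosing K3, K6 covers {Z7, Z6, Z3, Z8, Z2, Z10, Z13, Z5, Z1} — 9 corridors.
No choice of 2 camera mounts does better; here Z14, Z9 are left uncovered.

9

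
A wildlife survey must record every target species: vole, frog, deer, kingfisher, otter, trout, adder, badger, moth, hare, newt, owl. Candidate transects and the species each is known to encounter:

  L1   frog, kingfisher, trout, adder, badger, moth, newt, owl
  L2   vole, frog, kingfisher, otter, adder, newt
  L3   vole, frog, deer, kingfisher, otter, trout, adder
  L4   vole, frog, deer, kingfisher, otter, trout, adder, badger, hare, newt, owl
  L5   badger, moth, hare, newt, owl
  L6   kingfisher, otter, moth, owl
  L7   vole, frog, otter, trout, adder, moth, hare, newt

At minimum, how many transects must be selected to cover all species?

2

L1, L4 together cover {vole, frog, deer, kingfisher, otter, trout, adder, badger, moth, hare, newt, owl} — every species.
No single transect contains all 12 species, so 2 is optimal.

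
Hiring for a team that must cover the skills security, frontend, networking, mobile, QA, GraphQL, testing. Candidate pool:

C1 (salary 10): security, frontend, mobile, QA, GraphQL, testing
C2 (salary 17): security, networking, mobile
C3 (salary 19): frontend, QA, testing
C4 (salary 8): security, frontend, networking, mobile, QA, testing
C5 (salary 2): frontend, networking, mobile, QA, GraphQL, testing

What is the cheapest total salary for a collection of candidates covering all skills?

C4, C5 cover every skill at salary 8 + 2 = 10.
Any cover uses at least 2 candidates; among all covering selections none totals below 10.

10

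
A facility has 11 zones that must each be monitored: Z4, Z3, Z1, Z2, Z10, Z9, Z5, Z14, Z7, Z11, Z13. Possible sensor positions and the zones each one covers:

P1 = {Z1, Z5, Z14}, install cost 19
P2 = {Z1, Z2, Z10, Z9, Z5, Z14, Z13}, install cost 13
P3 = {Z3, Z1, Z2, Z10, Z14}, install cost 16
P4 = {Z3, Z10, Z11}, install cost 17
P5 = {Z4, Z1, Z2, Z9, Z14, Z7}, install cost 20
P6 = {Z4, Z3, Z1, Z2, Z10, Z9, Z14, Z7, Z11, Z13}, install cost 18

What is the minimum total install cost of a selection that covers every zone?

31

P2, P6 cover every zone at install cost 13 + 18 = 31.
Any cover uses at least 2 sensor positions; among all covering selections none totals below 31.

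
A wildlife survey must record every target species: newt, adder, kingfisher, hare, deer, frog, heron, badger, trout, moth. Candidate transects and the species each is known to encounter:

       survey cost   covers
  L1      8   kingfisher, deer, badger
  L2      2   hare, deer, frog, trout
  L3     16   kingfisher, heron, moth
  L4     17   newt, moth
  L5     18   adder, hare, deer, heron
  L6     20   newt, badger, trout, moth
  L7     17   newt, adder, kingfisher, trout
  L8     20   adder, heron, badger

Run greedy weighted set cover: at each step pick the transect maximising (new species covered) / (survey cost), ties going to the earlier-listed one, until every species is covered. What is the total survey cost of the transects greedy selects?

43

Pick 1: L2 adds 4 new (hare, deer, frog, trout) at survey cost 2 (ratio 4/2).
Pick 2: L1 adds 2 new (kingfisher, badger) at survey cost 8 (ratio 2/8).
Pick 3: L3 adds 2 new (heron, moth) at survey cost 16 (ratio 2/16).
Pick 4: L7 adds 2 new (newt, adder) at survey cost 17 (ratio 2/17).
Greedy total survey cost: 2 + 8 + 16 + 17 = 43.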